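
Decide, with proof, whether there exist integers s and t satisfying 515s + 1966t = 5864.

515 and 1966 are coprime, so 515s + 1966t ranges over all of ℤ.
Euclidean algorithm: 1966 = 3·515 + 421, 515 = 1·421 + 94, 421 = 4·94 + 45, 94 = 2·45 + 4, 45 = 11·4 + 1, 4 = 4·1 + 0.
Unwinding: 1 = 45 − 11·4 = 45 − 11·(94 − 2·45) = −11·94 + 23·45 = −11·94 + 23·(421 − 4·94) = 23·421 − 103·94 = 23·421 − 103·(515 − 1·421) = −103·515 + 126·421 = −103·515 + 126·(1966 − 3·515) = 126·1966 − 481·515, i.e. 515·(-481) + 1966·126 = 1.
Multiplying through by 5864: s = (-481)·5864 = -2820584, t = 126·5864 = 738864 is a solution.
The general solution is s = -2820584 + 1966k, t = 738864 − 515k; taking k = 1435 gives the smaller pair s = 626, t = -161.
Indeed 515·626 + 1966·(-161) = 322390 − 316526 = 5864.

s = 626, t = -161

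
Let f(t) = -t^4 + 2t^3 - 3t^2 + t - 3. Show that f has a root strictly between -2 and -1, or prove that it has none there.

f has no root in that interval.

The endpoint values f(-2) = -49 and f(-1) = -10 are both negative. Claim: f(t) < 0 for every t in (-2, -1).
Substitute t = -1 − u, where 0 < u < 1 on the interval. Expanding, f(-1 − u) = -u^4 - 6u^3 - 15u^2 - 17u - 10.
The nonzero coefficients here are all negative, so for u > 0 every term is negative (or zero), and the constant term -10 is strictly negative.
So f is strictly negative on (-2, -1); no root exists in the interval.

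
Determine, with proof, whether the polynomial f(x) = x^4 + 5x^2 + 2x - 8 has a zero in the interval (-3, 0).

Such a root exists.

f(-3) = 112 and f(0) = -8, which have opposite signs.
Since f is a polynomial it is continuous on [-3, 0].
By the Intermediate Value Theorem f must vanish at some point of (-3, 0).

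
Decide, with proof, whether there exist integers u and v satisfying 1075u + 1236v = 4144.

1075 and 1236 are coprime, so 1075u + 1236v ranges over all of ℤ.
Run the Euclidean algorithm on 1236 and 1075: 1236 = 1·1075 + 161, 1075 = 6·161 + 109, 161 = 1·109 + 52, 109 = 2·52 + 5, 52 = 10·5 + 2, 5 = 2·2 + 1, 2 = 2·1 + 0.
Working back up the chain: 1 = 5 − 2·2 = 5 − 2·(52 − 10·5) = −2·52 + 21·5 = −2·52 + 21·(109 − 2·52) = 21·109 − 44·52 = 21·109 − 44·(161 − 1·109) = −44·161 + 65·109 = −44·161 + 65·(1075 − 6·161) = 65·1075 − 434·161 = 65·1075 − 434·(1236 − 1·1075) = −434·1236 + 499·1075. So 1075·499 + 1236·(-434) = 1.
Multiplying through by 4144: u = 499·4144 = 2067856, v = (-434)·4144 = -1798496 is a solution.
The general solution is u = 2067856 + 1236k, v = -1798496 − 1075k; taking k = -1673 gives the smaller pair u = 28, v = -21.
Indeed 1075·28 + 1236·(-21) = 30100 − 25956 = 4144.

u = 28, v = -21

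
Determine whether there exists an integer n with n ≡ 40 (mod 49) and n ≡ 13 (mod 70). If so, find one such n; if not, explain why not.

There is no such integer.

Reduce both congruences modulo 7, which divides 49 and 70: they say n ≡ 40 (mod 7) and n ≡ 13 (mod 7).
But 40 mod 7 = 5 while 13 mod 7 = 6, a contradiction.
Hence the system has no solution.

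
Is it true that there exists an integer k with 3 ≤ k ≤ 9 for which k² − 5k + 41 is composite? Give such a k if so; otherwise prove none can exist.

At k = 9: 9² − 5·9 + 41 = 77 = 7·11, which is composite.

k = 9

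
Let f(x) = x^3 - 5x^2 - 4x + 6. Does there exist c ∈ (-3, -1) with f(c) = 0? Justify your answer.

Such a root exists.

f(-3) = -54 and f(-1) = 4, which have opposite signs.
Since f is a polynomial it is continuous on [-3, -1].
So by the Intermediate Value Theorem there is a c strictly between -3 and -1 with f(c) = 0.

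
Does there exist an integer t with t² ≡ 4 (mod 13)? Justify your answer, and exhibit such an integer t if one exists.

t = 2

Take t = 2. Then 2² = 4, and since 0 ≤ 4 < 13 this is already reduced: 2² ≡ 4 (mod 13).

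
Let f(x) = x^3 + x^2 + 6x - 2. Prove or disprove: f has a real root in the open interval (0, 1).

f(0) = -2 and f(1) = 6, which have opposite signs.
Since f is a polynomial it is continuous on [0, 1].
By the Intermediate Value Theorem f must vanish at some point of (0, 1).

Such a root exists.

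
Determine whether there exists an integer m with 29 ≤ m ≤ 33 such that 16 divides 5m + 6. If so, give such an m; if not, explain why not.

The values of 5m + 6 for m = 29, 30, …, 33 are 151, 156, 161, 166, 171; reduced mod 16 these are 7, 12, 1, 6, 11.
Since 0 is absent from this list, 16 ∤ 5m + 6 for every m with 29 ≤ m ≤ 33.

No, no such integer m in that range exists.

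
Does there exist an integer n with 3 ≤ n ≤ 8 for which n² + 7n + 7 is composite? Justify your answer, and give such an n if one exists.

n = 6

At n = 6: 6² + 7·6 + 7 = 85 = 5·17, which is composite.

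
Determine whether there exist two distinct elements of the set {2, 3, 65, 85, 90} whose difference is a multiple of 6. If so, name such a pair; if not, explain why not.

No, no such pair exists.

Reduce each element modulo 6: 2↦2, 3↦3, 65↦5, 85↦1, 90↦0.
No residue repeats among the 5 elements, so no pair has difference ≡ 0 (mod 6).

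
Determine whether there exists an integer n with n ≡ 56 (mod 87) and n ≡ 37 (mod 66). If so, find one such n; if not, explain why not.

Both moduli are multiples of 3 = gcd(87, 66), so any solution would satisfy n ≡ 56 and n ≡ 37 modulo 3 simultaneously.
However 56 ≡ 2 and 37 ≡ 1 (mod 3), and 2 ≠ 1.
Hence the system has no solution.

No such integer exists.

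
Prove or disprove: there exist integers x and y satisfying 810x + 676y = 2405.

No, no such integers exist.

Any value of 810x + 676y is a multiple of gcd(810, 676) = 2.
But 2405 = 2·1202 + 1, so 2 ∤ 2405.
Hence no integers x, y satisfy the equation.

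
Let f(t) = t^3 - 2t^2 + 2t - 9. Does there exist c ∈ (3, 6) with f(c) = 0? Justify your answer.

f(3) = 6 and f(6) = 147, both positive.
f'(t) = 3t^2 - 4t + 2 has discriminant (-4)² − 4·3·2 = -8 < 0, so f' has no real roots and is positive for every real t.
Hence f is strictly increasing on ℝ, and in particular on [3, 6]. A strictly monotone function with same-sign endpoint values stays positive on the whole interval, so f has no zero in (3, 6).

f has no root in that interval.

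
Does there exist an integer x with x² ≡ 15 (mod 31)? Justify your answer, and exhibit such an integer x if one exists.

No, no such integer exists.

Apply Euler's criterion with the prime 31: 15 is a quadratic residue iff 15^15 ≡ 1 (mod 31), and a non-residue iff it is ≡ −1.
Squaring successively (mod 31): 15^2 = 225 ≡ 8; 15^4 ≡ 8² = 64 ≡ 2; 15^8 ≡ 2² = 4 ≡ 4.
Since 15 = 8 + 4 + 2 + 1, 15^15 ≡ 4 · 2 · 8 · 15; multiplying out mod 31: 4·2 = 8 ≡ 8, then 8·8 = 64 ≡ 2, then 2·15 = 30 ≡ 30. Thus 15^15 ≡ 30 ≡ −1 (mod 31).
The value −1 means 15 is a non-residue modulo 31, so x² ≡ 15 (mod 31) is impossible.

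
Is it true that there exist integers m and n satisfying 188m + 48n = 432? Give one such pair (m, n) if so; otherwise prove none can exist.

gcd(188, 48) = 4, and 4 divides 432, so integer solutions exist.
Dividing through by 4 reduces the equation to 47m + 12n = 108.
Euclidean algorithm: 47 = 3·12 + 11, 12 = 1·11 + 1, 11 = 11·1 + 0.
Unwinding: 1 = 12 − 1·11 = 12 − (47 − 3·12) = −47 + 4·12, i.e. 47·(-1) + 12·4 = 1.
Times 108: 47·(-108) + 12·432 = 108, so (-108, 432) solves it.
The general solution is m = -108 + 12k, n = 432 − 47k; taking k = 9 gives the smaller pair m = 0, n = 9.
Check: 188·0 + 48·9 = 0 + 432 = 432. ✓

m = 0, n = 9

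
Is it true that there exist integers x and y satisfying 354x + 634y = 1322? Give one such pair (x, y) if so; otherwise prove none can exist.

gcd(354, 634) = 2, and 2 divides 1322, so integer solutions exist.
Dividing through by 2 reduces the equation to 177x + 317y = 661.
Run the Euclidean algorithm on 317 and 177: 317 = 1·177 + 140, 177 = 1·140 + 37, 140 = 3·37 + 29, 37 = 1·29 + 8, 29 = 3·8 + 5, 8 = 1·5 + 3, 5 = 1·3 + 2, 3 = 1·2 + 1, 2 = 2·1 + 0.
Working back up the chain: 1 = 3 − 1·2 = 3 − (5 − 1·3) = −5 + 2·3 = −5 + 2·(8 − 1·5) = 2·8 − 3·5 = 2·8 − 3·(29 − 3·8) = −3·29 + 11·8 = −3·29 + 11·(37 − 1·29) = 11·37 − 14·29 = 11·37 − 14·(140 − 3·37) = −14·140 + 53·37 = −14·140 + 53·(177 − 1·140) = 53·177 − 67·140 = 53·177 − 67·(317 − 1·177) = −67·317 + 120·177. So 177·120 + 317·(-67) = 1.
Times 661: 177·79320 + 317·(-44287) = 661, so (79320, -44287) solves it.
The general solution is x = 79320 + 317k, y = -44287 − 177k; taking k = -250 gives the smaller pair x = 70, y = -37.
Check: 354·70 + 634·(-37) = 24780 − 23458 = 1322. ✓

x = 70, y = -37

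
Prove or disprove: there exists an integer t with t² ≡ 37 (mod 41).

Take t = 18. Then 18² = 324 = 7·41 + 37, so 18² ≡ 37 (mod 41).

t = 18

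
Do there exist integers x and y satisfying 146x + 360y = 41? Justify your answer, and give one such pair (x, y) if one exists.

Both 146 and 360 are divisible by gcd(146, 360) = 2, hence so is any combination 146x + 360y.
But 41 is not a multiple of 2 (it leaves remainder 1).
Hence no integers x, y satisfy the equation.

There are no such integers.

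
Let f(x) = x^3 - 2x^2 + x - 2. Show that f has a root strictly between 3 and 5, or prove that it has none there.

The endpoint values f(3) = 10 and f(5) = 78 are both positive. Claim: f(x) > 0 for every x in (3, 5).
Substitute x = 3 + u, where 0 < u < 2 on the interval. Expanding, f(3 + u) = u^3 + 7u^2 + 16u + 10.
All 4 nonzero coefficients of this polynomial in u are positive; hence for u > 0 the value is a sum of positive terms (the constant 10 among them).
So f is strictly positive on (3, 5); no root exists in the interval.

No.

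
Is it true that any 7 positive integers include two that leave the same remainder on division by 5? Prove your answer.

True.

Partition the integers by their residue mod 5; there are 5 classes.
Since 7 > 5, two of the 7 integers must share a residue class by the pigeonhole principle; call them a and b.
That is, a and b leave the same remainder on division by 5, as claimed.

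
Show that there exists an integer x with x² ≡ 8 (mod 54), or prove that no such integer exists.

No such integer exists.

Work modulo the divisor 3 of 54. If x² ≡ 8 (mod 54) then x² ≡ 2 (mod 3).
Squares mod 3 repeat after x = 1 (as (−x)² = x²); for x = 0..1 they are 0, 1.
The set of squares mod 3 is therefore {0, 1}, which does not contain 2.
Therefore x² ≡ 8 (mod 54) has no solution.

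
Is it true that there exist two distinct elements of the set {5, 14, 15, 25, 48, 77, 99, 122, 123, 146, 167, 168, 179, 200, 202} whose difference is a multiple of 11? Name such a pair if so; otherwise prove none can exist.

Yes: 14 and 25.

14 mod 11 = 3 and 25 mod 11 = 3, so 25 − 14 = 11 = 1·11.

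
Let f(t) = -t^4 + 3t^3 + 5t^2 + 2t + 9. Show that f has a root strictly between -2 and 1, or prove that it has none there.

f(-2) = -15 and f(1) = 18, which have opposite signs.
As a polynomial, f is continuous on every closed interval.
By the Intermediate Value Theorem f must vanish at some point of (-2, 1).

Yes, f has a root in the interval.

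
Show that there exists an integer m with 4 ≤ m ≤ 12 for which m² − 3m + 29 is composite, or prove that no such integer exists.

At m = 8: 8² − 3·8 + 29 = 69 = 3·23, which is composite.

m = 8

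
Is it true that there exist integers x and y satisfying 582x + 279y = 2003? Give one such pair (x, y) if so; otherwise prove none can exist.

gcd(582, 279) = 3, so every integer of the form 582x + 279y is a multiple of 3.
But 2003 is not a multiple of 3 (it leaves remainder 2).
Hence no integers x, y satisfy the equation.

No, no such integers exist.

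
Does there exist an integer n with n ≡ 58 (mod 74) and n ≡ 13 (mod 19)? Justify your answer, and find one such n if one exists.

Since 74 and 19 share no common factor, CRT says the pair of congruences has a solution (unique mod 1406).
Any solution of the first congruence is n = 58 + 74t; substituting into the second, 74t ≡ 13 − 58 ≡ 12 (mod 19).
74 ≡ 17 (mod 19), so this reads 17t ≡ 12 (mod 19). Invert 17 mod 19 by the Euclidean algorithm: 19 = 1·17 + 2, 17 = 8·2 + 1, 2 = 2·1 + 0; back-substituting, 1 = 17 − 8·2 = 17 − 8·(19 − 1·17) = −8·19 + 9·17. Hence 17·9 ≡ 1, so 17⁻¹ ≡ 9 (mod 19).
Therefore t ≡ 9·12 = 108 ≡ 13 (mod 19).
Taking t = 13 gives n = 58 + 74·13 = 1020.
Check: 1020 mod 74 = 58, 1020 mod 19 = 13. ✓

n = 1020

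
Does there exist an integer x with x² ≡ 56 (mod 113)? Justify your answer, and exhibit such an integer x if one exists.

x = 13 works: 13² = 169, and 169 − 56 = 113 = 1·113.

x = 13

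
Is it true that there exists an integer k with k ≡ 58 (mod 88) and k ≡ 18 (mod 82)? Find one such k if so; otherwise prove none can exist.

gcd(88, 82) = 2. A simultaneous solution exists iff 58 ≡ 18 (mod 2); here 58 mod 2 = 0 = 18 mod 2, so it does.
Step through k = 58, 58 + 88, 58 + 2·88, …: the values 58, 146, 234, 322, 410, 498, 586, 674 reduce mod 82 to 58, 64, 70, 76, 0, 6, 12, 18. The value 674 hits 18.
Indeed 674 ≡ 58 (mod 88) and 674 ≡ 18 (mod 82).

k = 674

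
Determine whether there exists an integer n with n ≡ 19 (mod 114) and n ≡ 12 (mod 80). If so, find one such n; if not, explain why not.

No, no such integer exists.

Reduce both congruences modulo 2, which divides 114 and 80: they say n ≡ 19 (mod 2) and n ≡ 12 (mod 2).
These are incompatible: 19 − 12 = 7 is not divisible by 2.
Therefore no such n exists.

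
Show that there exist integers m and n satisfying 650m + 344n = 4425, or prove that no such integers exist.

gcd(650, 344) = 2, so every integer of the form 650m + 344n is a multiple of 2.
However 4425 leaves remainder 1 on division by 2.
Therefore 650m + 344n = 4425 has no solution in integers.

No such integers exist.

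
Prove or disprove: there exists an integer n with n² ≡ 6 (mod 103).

Apply Euler's criterion with the prime 103: 6 is a quadratic residue iff 6^51 ≡ 1 (mod 103), and a non-residue iff it is ≡ −1.
Squaring successively (mod 103): 6^2 = 36 ≡ 36; 6^4 ≡ 36² = 1296 ≡ 60; 6^8 ≡ 60² = 3600 ≡ 98; 6^16 ≡ 98² = 9604 ≡ 25; 6^32 ≡ 25² = 625 ≡ 7.
Since 51 = 32 + 16 + 2 + 1, 6^51 ≡ 7 · 25 · 36 · 6; multiplying out mod 103: 7·25 = 175 ≡ 72, then 72·36 = 2592 ≡ 17, then 17·6 = 102 ≡ 102. Thus 6^51 ≡ 102 ≡ −1 (mod 103).
By Euler's criterion 6 is a quadratic non-residue mod 103: no n satisfies n² ≡ 6 (mod 103).

No such integer exists.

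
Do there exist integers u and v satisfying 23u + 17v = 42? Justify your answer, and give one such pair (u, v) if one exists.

u = 7, v = -7

Since gcd(23, 17) = 1, every integer is an integer combination of 23 and 17.
Run the Euclidean algorithm on 23 and 17: 23 = 1·17 + 6, 17 = 2·6 + 5, 6 = 1·5 + 1, 5 = 5·1 + 0.
Back-substituting, 1 = 6 − 1·5 = 6 − (17 − 2·6) = −17 + 3·6 = −17 + 3·(23 − 1·17) = 3·23 − 4·17; that is, 23·3 + 17·(-4) = 1.
Times 42: 23·126 + 17·(-168) = 42, so (126, -168) solves it.
The general solution is u = 126 + 17k, v = -168 − 23k; taking k = -7 gives the smaller pair u = 7, v = -7.
Check: 23·7 + 17·(-7) = 161 − 119 = 42. ✓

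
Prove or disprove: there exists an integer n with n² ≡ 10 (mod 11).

No, no such integer exists.

Computing n² mod 11 for n = 0, 1, …, 5 (enough, by the symmetry n ↦ 11 − n) gives 0, 1, 4, 9, 5, 3.
The set of squares mod 11 is therefore {0, 1, 3, 4, 5, 9}, which does not contain 10.
Therefore n² ≡ 10 (mod 11) has no solution.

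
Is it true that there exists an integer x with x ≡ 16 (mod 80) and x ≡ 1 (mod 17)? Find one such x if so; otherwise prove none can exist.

x = 256

gcd(80, 17) = 1, so the Chinese Remainder Theorem guarantees exactly one residue class mod 1360 satisfying both.
Write x = 16 + 80t and require 16 + 80t ≡ 1 (mod 17), i.e. 80t ≡ 2 (mod 17).
80 ≡ 12 (mod 17), so this reads 12t ≡ 2 (mod 17). To invert 12 modulo 17: 17 = 1·12 + 5, 12 = 2·5 + 2, 5 = 2·2 + 1, 2 = 2·1 + 0, and unwinding, 1 = 5 − 2·2 = 5 − 2·(12 − 2·5) = −2·12 + 5·5 = −2·12 + 5·(17 − 1·12) = 5·17 − 7·12. Thus 12⁻¹ ≡ -7 ≡ 10 (mod 17).
Therefore t ≡ 10·2 = 20 ≡ 3 (mod 17).
Taking t = 3 gives x = 16 + 80·3 = 256.
Verify: 256 = 3·80 + 16 and 256 = 15·17 + 1. ✓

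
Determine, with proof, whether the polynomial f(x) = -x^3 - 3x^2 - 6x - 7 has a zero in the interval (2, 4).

No such root exists.

Evaluate at the endpoints: f(2) = -39, f(4) = -143 — same sign (negative).
f'(x) = -3x^2 - 6x - 6 has discriminant (-6)² − 4·(-3)·(-6) = -36 < 0, so f' has no real roots and is negative for every real x.
So f is strictly decreasing; between 2 and 4 its values lie between f(2) = -39 and f(4) = -143, all negative. Therefore f has no root in (2, 4).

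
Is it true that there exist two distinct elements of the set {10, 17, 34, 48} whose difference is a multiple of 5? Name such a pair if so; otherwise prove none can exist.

Reduce each element modulo 5: 10↦0, 17↦2, 34↦4, 48↦3.
These 4 residues are pairwise different, hence no difference of two elements is divisible by 5.

No such pair exists.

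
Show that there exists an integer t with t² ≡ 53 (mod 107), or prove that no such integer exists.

t = 69

t = 69 works: 69² = 4761, and 4761 − 53 = 4708 = 44·107.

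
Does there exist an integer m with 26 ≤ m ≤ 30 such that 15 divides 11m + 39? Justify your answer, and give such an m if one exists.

No such integer m in that range exists.

The values of 11m + 39 for m = 26, 27, …, 30 are 325, 336, 347, 358, 369; reduced mod 15 these are 10, 6, 2, 13, 9.
The residue 0 does not occur, so no m in [26, 30] makes 11m + 39 a multiple of 15.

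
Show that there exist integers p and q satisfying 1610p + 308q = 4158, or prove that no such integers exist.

p = 11, q = -44

Every value of 1610p + 308q is a multiple of gcd(1610, 308) = 14; since 14 ∣ 4158, solutions exist.
Dividing through by 14 reduces the equation to 115p + 22q = 297.
Run the Euclidean algorithm on 115 and 22: 115 = 5·22 + 5, 22 = 4·5 + 2, 5 = 2·2 + 1, 2 = 2·1 + 0.
Back-substituting, 1 = 5 − 2·2 = 5 − 2·(22 − 4·5) = −2·22 + 9·5 = −2·22 + 9·(115 − 5·22) = 9·115 − 47·22; that is, 115·9 + 22·(-47) = 1.
Multiplying through by 297: p = 9·297 = 2673, q = (-47)·297 = -13959 is a solution.
Shifting by a multiple of (22, −115) keeps it a solution: p = 2673 − 121·22 = 11, q = -13959 + 121·115 = -44.
Check: 1610·11 + 308·(-44) = 17710 − 13552 = 4158. ✓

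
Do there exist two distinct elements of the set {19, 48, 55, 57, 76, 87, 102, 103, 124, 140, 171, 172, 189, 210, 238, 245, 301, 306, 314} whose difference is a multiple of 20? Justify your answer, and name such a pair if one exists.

Reduce each element modulo 20: 19↦19, 48↦8, 55↦15, 57↦17, 76↦16, 87↦7, 102↦2, 103↦3, 124↦4, 140↦0, 171↦11, 172↦12, 189↦9, 210↦10, 238↦18, 245↦5, 301↦1, 306↦6, 314↦14.
All 19 residues are distinct, so no two elements differ by a multiple of 20.

No such pair exists.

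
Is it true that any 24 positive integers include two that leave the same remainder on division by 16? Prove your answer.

True.

Partition the integers by their residue mod 16; there are 16 classes.
Placing 24 integers into 16 classes, some class receives at least two — say a and b.
So a and b have equal remainders mod 16, which is exactly what was to be shown.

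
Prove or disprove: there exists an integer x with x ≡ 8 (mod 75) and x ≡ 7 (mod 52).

Since 75 and 52 share no common factor, CRT says the pair of congruences has a solution (unique mod 3900).
Write x = 8 + 75t and require 8 + 75t ≡ 7 (mod 52), i.e. 75t ≡ 51 (mod 52).
75 ≡ 23 (mod 52), so this reads 23t ≡ 51 (mod 52). To invert 23 modulo 52: 52 = 2·23 + 6, 23 = 3·6 + 5, 6 = 1·5 + 1, 5 = 5·1 + 0, and unwinding, 1 = 6 − 1·5 = 6 − (23 − 3·6) = −23 + 4·6 = −23 + 4·(52 − 2·23) = 4·52 − 9·23. Thus 23⁻¹ ≡ -9 ≡ 43 (mod 52).
Multiplying by 43: t ≡ 43·51 = 2193 ≡ 9 (mod 52).
With t = 9: x = 8 + 75·9 = 683.
Indeed 683 ≡ 8 (mod 75) and 683 ≡ 7 (mod 52).

x = 683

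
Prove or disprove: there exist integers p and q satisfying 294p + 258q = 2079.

gcd(294, 258) = 6, so every integer of the form 294p + 258q is a multiple of 6.
But 2079 = 6·346 + 3, so 6 ∤ 2079.
Hence no integers p, q satisfy the equation.

No, no such integers exist.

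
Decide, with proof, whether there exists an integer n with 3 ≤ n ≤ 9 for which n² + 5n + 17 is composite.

At n = 8: 8² + 5·8 + 17 = 121 = 11·11, which is composite.

n = 8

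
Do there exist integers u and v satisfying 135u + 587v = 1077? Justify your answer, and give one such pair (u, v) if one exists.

135 and 587 are coprime, so 135u + 587v ranges over all of ℤ.
Run the Euclidean algorithm on 587 and 135: 587 = 4·135 + 47, 135 = 2·47 + 41, 47 = 1·41 + 6, 41 = 6·6 + 5, 6 = 1·5 + 1, 5 = 5·1 + 0.
Working back up the chain: 1 = 6 − 1·5 = 6 − (41 − 6·6) = −41 + 7·6 = −41 + 7·(47 − 1·41) = 7·47 − 8·41 = 7·47 − 8·(135 − 2·47) = −8·135 + 23·47 = −8·135 + 23·(587 − 4·135) = 23·587 − 100·135. So 135·(-100) + 587·23 = 1.
Multiplying through by 1077: u = (-100)·1077 = -107700, v = 23·1077 = 24771 is a solution.
Shifting by a multiple of (587, −135) keeps it a solution: u = -107700 + 184·587 = 308, v = 24771 − 184·135 = -69.
Indeed 135·308 + 587·(-69) = 41580 − 40503 = 1077.

u = 308, v = -69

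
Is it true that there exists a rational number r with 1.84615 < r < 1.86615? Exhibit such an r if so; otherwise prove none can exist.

Look for a denominator N such that an integer falls strictly between N·1.84615 and N·1.86615. N = 7 works: 7·1.84615 = 12.92305 < 13 < 13.06305 = 7·1.86615.
Dividing back, 1.84615 < 13/7 < 1.86615, and 13/7 is rational.

r = 13/7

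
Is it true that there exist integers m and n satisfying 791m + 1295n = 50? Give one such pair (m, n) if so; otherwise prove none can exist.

No, no such integers exist.

Any value of 791m + 1295n is a multiple of gcd(791, 1295) = 7.
However 50 leaves remainder 1 on division by 7.
Therefore 791m + 1295n = 50 has no solution in integers.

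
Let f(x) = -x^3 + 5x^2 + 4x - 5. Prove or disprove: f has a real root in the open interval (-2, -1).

f(-2) = 15 and f(-1) = -3, which have opposite signs.
Since f is a polynomial it is continuous on [-2, -1].
By the Intermediate Value Theorem f must vanish at some point of (-2, -1).

Yes, f has a root in the interval.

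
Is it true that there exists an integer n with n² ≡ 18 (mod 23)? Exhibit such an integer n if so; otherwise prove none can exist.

n = 15

n = 15 works: 15² = 225, and 225 − 18 = 207 = 9·23.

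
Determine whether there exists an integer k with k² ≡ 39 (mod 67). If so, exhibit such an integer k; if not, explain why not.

Take k = 21. Then 21² = 441 = 6·67 + 39, so 21² ≡ 39 (mod 67).

k = 21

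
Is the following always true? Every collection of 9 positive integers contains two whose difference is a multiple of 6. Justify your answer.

Yes, this is always true.

There are exactly 6 possible remainders on division by 6.
Placing 9 integers into 6 classes, some class receives at least two — say a and b.
Their difference a − b is then a multiple of 6.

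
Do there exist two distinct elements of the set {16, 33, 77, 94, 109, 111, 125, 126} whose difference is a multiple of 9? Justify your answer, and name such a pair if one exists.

Two integers differ by a multiple of 9 exactly when they have the same residue mod 9. The residues are 16↦7, 33↦6, 77↦5, 94↦4, 109↦1, 111↦3, 125↦8, 126↦0.
No residue repeats among the 8 elements, so no pair has difference ≡ 0 (mod 9).

No, no such pair exists.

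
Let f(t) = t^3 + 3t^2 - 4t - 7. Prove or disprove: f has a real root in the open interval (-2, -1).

f(-2) = 5 and f(-1) = -1, which have opposite signs.
Since f is a polynomial it is continuous on [-2, -1].
By the Intermediate Value Theorem, f takes the value 0 somewhere in the open interval.

Such a root exists.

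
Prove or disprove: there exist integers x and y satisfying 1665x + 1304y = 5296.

x = 1120, y = -1426

Since gcd(1665, 1304) = 1, every integer is an integer combination of 1665 and 1304.
Dividing repeatedly: 1665 = 1·1304 + 361, 1304 = 3·361 + 221, 361 = 1·221 + 140, 221 = 1·140 + 81, 140 = 1·81 + 59, 81 = 1·59 + 22, 59 = 2·22 + 15, 22 = 1·15 + 7, 15 = 2·7 + 1, 7 = 7·1 + 0.
Unwinding: 1 = 15 − 2·7 = 15 − 2·(22 − 1·15) = −2·22 + 3·15 = −2·22 + 3·(59 − 2·22) = 3·59 − 8·22 = 3·59 − 8·(81 − 1·59) = −8·81 + 11·59 = −8·81 + 11·(140 − 1·81) = 11·140 − 19·81 = 11·140 − 19·(221 − 1·140) = −19·221 + 30·140 = −19·221 + 30·(361 − 1·221) = 30·361 − 49·221 = 30·361 − 49·(1304 − 3·361) = −49·1304 + 177·361 = −49·1304 + 177·(1665 − 1·1304) = 177·1665 − 226·1304, i.e. 1665·177 + 1304·(-226) = 1.
Multiplying through by 5296: x = 177·5296 = 937392, y = (-226)·5296 = -1196896 is a solution.
Subtracting 718·1304 from x and adding 718·1665 to y gives the tidier solution (1120, -1426).
Indeed 1665·1120 + 1304·(-1426) = 1864800 − 1859504 = 5296.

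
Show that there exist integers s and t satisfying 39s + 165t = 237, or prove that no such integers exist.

Since gcd(39, 165) = 3 and 237 = 3·79, Bézout's identity guarantees a solution.
Dividing through by 3 reduces the equation to 13s + 55t = 79.
Euclidean algorithm: 55 = 4·13 + 3, 13 = 4·3 + 1, 3 = 3·1 + 0.
Unwinding: 1 = 13 − 4·3 = 13 − 4·(55 − 4·13) = −4·55 + 17·13, i.e. 13·17 + 55·(-4) = 1.
Times 79: 13·1343 + 55·(-316) = 79, so (1343, -316) solves it.
The general solution is s = 1343 + 55k, t = -316 − 13k; taking k = -24 gives the smaller pair s = 23, t = -4.
Indeed 39·23 + 165·(-4) = 897 − 660 = 237.

s = 23, t = -4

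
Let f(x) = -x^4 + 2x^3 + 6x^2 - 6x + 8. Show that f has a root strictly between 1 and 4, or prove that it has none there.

f(1) = 9 and f(4) = -48, which have opposite signs.
Since f is a polynomial it is continuous on [1, 4].
By the Intermediate Value Theorem f must vanish at some point of (1, 4).

Such a root exists.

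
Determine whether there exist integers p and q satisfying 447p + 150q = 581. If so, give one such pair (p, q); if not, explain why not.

Both 447 and 150 are divisible by gcd(447, 150) = 3, hence so is any combination 447p + 150q.
But 581 = 3·193 + 2, so 3 ∤ 581.
So the equation is unsolvable over ℤ.

No, no such integers exist.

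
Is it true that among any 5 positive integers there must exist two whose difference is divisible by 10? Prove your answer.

Take the 5 consecutive integers 41, 42, …, 45: their residues mod 10 are all distinct because 5 ≤ 10.
No two share a residue, so no pair has difference divisible by 10; the claim fails for this set.

No, the set {41, 42, 43, 44, 45} is a counterexample.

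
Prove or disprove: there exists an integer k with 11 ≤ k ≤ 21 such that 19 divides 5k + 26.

At k = 11, 5·11 + 26 = 81 ≡ 5 (mod 19), and each step in k adds 5, giving residues 5, 10, 15, 1, 6, 11, 16, 2, 7, 12, 17 for k = 11, 12, …, 21.
The residue 0 does not occur, so no k in [11, 21] makes 5k + 26 a multiple of 19.

No such integer k in that range exists.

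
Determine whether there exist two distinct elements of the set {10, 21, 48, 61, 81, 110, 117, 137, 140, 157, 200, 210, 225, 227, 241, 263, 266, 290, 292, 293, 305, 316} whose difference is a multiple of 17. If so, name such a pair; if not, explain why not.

The pair (10, 61) works.

10 mod 17 = 10 and 61 mod 17 = 10, so 61 − 10 = 51 = 3·17.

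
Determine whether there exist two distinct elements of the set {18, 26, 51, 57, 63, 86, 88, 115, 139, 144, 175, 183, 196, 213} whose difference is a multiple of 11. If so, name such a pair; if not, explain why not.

18 and 51 are such a pair.

Both 18 and 51 leave remainder 7 on division by 11; their difference 33 = 3·11 is a multiple of 11.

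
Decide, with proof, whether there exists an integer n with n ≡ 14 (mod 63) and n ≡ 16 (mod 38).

Since 63 and 38 share no common factor, CRT says the pair of congruences has a solution (unique mod 2394).
Write n = 14 + 63t and require 14 + 63t ≡ 16 (mod 38), i.e. 63t ≡ 2 (mod 38).
63 ≡ 25 (mod 38), so this reads 25t ≡ 2 (mod 38). Invert 25 mod 38 by the Euclidean algorithm: 38 = 1·25 + 13, 25 = 1·13 + 12, 13 = 1·12 + 1, 12 = 12·1 + 0; back-substituting, 1 = 13 − 1·12 = 13 − (25 − 1·13) = −25 + 2·13 = −25 + 2·(38 − 1·25) = 2·38 − 3·25. Hence 25·(-3) ≡ 1, so 25⁻¹ ≡ -3 ≡ 35 (mod 38).
Therefore t ≡ 35·2 = 70 ≡ 32 (mod 38).
With t = 32: n = 14 + 63·32 = 2030.
Verify: 2030 = 32·63 + 14 and 2030 = 53·38 + 16. ✓

n = 2030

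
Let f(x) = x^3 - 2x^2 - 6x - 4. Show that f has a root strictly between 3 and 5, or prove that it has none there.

f(3) = -13 and f(5) = 41, which have opposite signs.
f is continuous everywhere (it is a polynomial), in particular on [3, 5].
By the Intermediate Value Theorem, f takes the value 0 somewhere in the open interval.

Yes, f has a root in the interval.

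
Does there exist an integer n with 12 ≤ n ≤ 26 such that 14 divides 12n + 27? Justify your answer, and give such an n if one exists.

No such integer n in that range exists.

The values of 12n + 27 for n = 12, 13, …, 26 are 171, 183, 195, 207, 219, 231, 243, 255, 267, 279, 291, 303, 315, 327, 339; reduced mod 14 these are 3, 1, 13, 11, 9, 7, 5, 3, 1, 13, 11, 9, 7, 5, 3.
Since 0 is absent from this list, 14 ∤ 12n + 27 for every n with 12 ≤ n ≤ 26.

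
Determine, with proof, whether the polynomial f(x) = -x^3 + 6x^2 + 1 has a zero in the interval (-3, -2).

The endpoint values f(-3) = 82 and f(-2) = 33 are both positive. Claim: f(x) > 0 for every x in (-3, -2).
Shift to the endpoint -2: with x = -2 − u (0 < u < 1), one computes f(-2 − u) = u^3 + 12u^2 + 36u + 33.
The nonzero coefficients here are all positive, so for u > 0 every term is positive (or zero), and the constant term 33 is strictly positive.
So f is strictly positive on (-3, -2); no root exists in the interval.

No such root exists.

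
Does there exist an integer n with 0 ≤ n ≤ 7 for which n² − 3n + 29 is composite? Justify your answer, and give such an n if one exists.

n = 4

At n = 4: 4² − 3·4 + 29 = 33 = 3·11, which is composite.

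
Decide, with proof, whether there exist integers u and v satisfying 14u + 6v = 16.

Since gcd(14, 6) = 2 and 16 = 2·8, Bézout's identity guarantees a solution.
Dividing through by 2 reduces the equation to 7u + 3v = 8.
Euclidean algorithm: 7 = 2·3 + 1, 3 = 3·1 + 0.
Back-substituting, 1 = 7 − 2·3; that is, 7·1 + 3·(-2) = 1.
Scaling by 8 gives the particular solution (u, v) = (8, -16).
The general solution is u = 8 + 3k, v = -16 − 7k; taking k = -2 gives the smaller pair u = 2, v = -2.
Check: 14·2 + 6·(-2) = 28 − 12 = 16. ✓

u = 2, v = -2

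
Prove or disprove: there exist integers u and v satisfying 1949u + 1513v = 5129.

u = 508, v = -651

Since gcd(1949, 1513) = 1, every integer is an integer combination of 1949 and 1513.
Euclidean algorithm: 1949 = 1·1513 + 436, 1513 = 3·436 + 205, 436 = 2·205 + 26, 205 = 7·26 + 23, 26 = 1·23 + 3, 23 = 7·3 + 2, 3 = 1·2 + 1, 2 = 2·1 + 0.
Working back up the chain: 1 = 3 − 1·2 = 3 − (23 − 7·3) = −23 + 8·3 = −23 + 8·(26 − 1·23) = 8·26 − 9·23 = 8·26 − 9·(205 − 7·26) = −9·205 + 71·26 = −9·205 + 71·(436 − 2·205) = 71·436 − 151·205 = 71·436 − 151·(1513 − 3·436) = −151·1513 + 524·436 = −151·1513 + 524·(1949 − 1·1513) = 524·1949 − 675·1513. So 1949·524 + 1513·(-675) = 1.
Multiplying through by 5129: u = 524·5129 = 2687596, v = (-675)·5129 = -3462075 is a solution.
Shifting by a multiple of (1513, −1949) keeps it a solution: u = 2687596 − 1776·1513 = 508, v = -3462075 + 1776·1949 = -651.
Check: 1949·508 + 1513·(-651) = 990092 − 984963 = 5129. ✓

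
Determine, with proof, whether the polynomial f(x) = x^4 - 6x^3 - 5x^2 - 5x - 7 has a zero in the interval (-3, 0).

Yes, f has a root in the interval.

f(-3) = 206 and f(0) = -7, which have opposite signs.
Since f is a polynomial it is continuous on [-3, 0].
By the Intermediate Value Theorem, f takes the value 0 somewhere in the open interval.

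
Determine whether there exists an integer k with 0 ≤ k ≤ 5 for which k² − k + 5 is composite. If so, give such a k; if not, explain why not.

At k = 5: 5² − 5 + 5 = 25 = 5·5, which is composite.

k = 5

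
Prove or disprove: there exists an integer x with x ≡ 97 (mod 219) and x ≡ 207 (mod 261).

No such integer exists.

Reduce both congruences modulo 3, which divides 219 and 261: they say x ≡ 97 (mod 3) and x ≡ 207 (mod 3).
However 97 ≡ 1 and 207 ≡ 0 (mod 3), and 1 ≠ 0.
Hence the system has no solution.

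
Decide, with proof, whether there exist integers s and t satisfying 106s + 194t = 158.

s = 93, t = -50

Since gcd(106, 194) = 2 and 158 = 2·79, Bézout's identity guarantees a solution.
Dividing through by 2 reduces the equation to 53s + 97t = 79.
Euclidean algorithm: 97 = 1·53 + 44, 53 = 1·44 + 9, 44 = 4·9 + 8, 9 = 1·8 + 1, 8 = 8·1 + 0.
Back-substituting, 1 = 9 − 1·8 = 9 − (44 − 4·9) = −44 + 5·9 = −44 + 5·(53 − 1·44) = 5·53 − 6·44 = 5·53 − 6·(97 − 1·53) = −6·97 + 11·53; that is, 53·11 + 97·(-6) = 1.
Scaling by 79 gives the particular solution (s, t) = (869, -474).
Shifting by a multiple of (97, −53) keeps it a solution: s = 869 − 8·97 = 93, t = -474 + 8·53 = -50.
Check: 106·93 + 194·(-50) = 9858 − 9700 = 158. ✓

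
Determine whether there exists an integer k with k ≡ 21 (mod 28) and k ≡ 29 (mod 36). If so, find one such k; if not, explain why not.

Here gcd(28, 36) = 4, and both 21 and 29 leave remainder 1 mod 4, so the system is consistent.
Put k = 21 + 28t, so we need 28t ≡ 8 (mod 36), equivalently (divide by 4) 7t ≡ 2 (mod 9).
Invert 7 mod 9 by the Euclidean algorithm: 9 = 1·7 + 2, 7 = 3·2 + 1, 2 = 2·1 + 0; back-substituting, 1 = 7 − 3·2 = 7 − 3·(9 − 1·7) = −3·9 + 4·7. Hence 7·4 ≡ 1, so 7⁻¹ ≡ 4 (mod 9).
Multiplying by 4: t ≡ 4·2 = 8 (mod 9).
Then k = 21 + 28·8 = 245.
Indeed 245 ≡ 21 (mod 28) and 245 ≡ 29 (mod 36).

k = 245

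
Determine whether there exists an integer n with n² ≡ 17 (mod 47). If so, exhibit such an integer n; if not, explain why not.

Take n = 8. Then 8² = 64 = 1·47 + 17, so 8² ≡ 17 (mod 47).

n = 8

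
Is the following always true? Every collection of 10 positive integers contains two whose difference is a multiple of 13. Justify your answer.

No; for instance {37, 38, 39, 40, 41, 42, 43, 44, 45, 46} is a counterexample.

Consider the 10 integers 37, 38, …, 46. They lie in distinct residue classes modulo 13, since 10 ≤ 13.
The differences between them range over 1, …, 9, none of which is divisible by 13.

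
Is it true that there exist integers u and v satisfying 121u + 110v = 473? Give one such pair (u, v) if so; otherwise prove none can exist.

Every value of 121u + 110v is a multiple of gcd(121, 110) = 11; since 11 ∣ 473, solutions exist.
Dividing through by 11 reduces the equation to 11u + 10v = 43.
Euclidean algorithm: 11 = 1·10 + 1, 10 = 10·1 + 0.
Working back up the chain: 1 = 11 − 1·10. So 11·1 + 10·(-1) = 1.
Scaling by 43 gives the particular solution (u, v) = (43, -43).
Shifting by a multiple of (10, −11) keeps it a solution: u = 43 − 4·10 = 3, v = -43 + 4·11 = 1.
Check: 121·3 + 110·1 = 363 + 110 = 473. ✓

u = 3, v = 1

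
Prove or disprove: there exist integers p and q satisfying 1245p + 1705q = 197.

No, no such integers exist.

gcd(1245, 1705) = 5, so every integer of the form 1245p + 1705q is a multiple of 5.
But 197 is not a multiple of 5 (it leaves remainder 2).
Therefore 1245p + 1705q = 197 has no solution in integers.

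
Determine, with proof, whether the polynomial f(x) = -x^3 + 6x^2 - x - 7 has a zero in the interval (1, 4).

Such a root exists.

f(1) = -3 and f(4) = 21, which have opposite signs.
Since f is a polynomial it is continuous on [1, 4].
By the Intermediate Value Theorem, f takes the value 0 somewhere in the open interval.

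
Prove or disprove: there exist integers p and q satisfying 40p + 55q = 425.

gcd(40, 55) = 5, and 5 divides 425, so integer solutions exist.
Dividing through by 5 reduces the equation to 8p + 11q = 85.
Dividing repeatedly: 11 = 1·8 + 3, 8 = 2·3 + 2, 3 = 1·2 + 1, 2 = 2·1 + 0.
Unwinding: 1 = 3 − 1·2 = 3 − (8 − 2·3) = −8 + 3·3 = −8 + 3·(11 − 1·8) = 3·11 − 4·8, i.e. 8·(-4) + 11·3 = 1.
Scaling by 85 gives the particular solution (p, q) = (-340, 255).
Adding 31·11 to p and subtracting 31·8 from q gives the tidier solution (1, 7).
Indeed 40·1 + 55·7 = 40 + 385 = 425.

p = 1, q = 7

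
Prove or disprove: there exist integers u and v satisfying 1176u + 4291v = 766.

gcd(1176, 4291) = 7, so every integer of the form 1176u + 4291v is a multiple of 7.
However 766 leaves remainder 3 on division by 7.
Therefore 1176u + 4291v = 766 has no solution in integers.

No, no such integers exist.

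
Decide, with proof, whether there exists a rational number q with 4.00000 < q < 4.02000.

q = 205/51

Scale by 51: the interval becomes (204.00000, 205.02000), which contains the integer 205.
Dividing back, 4.00000 < 205/51 < 4.02000, and 205/51 is rational.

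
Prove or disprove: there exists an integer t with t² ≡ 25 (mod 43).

t = 5

Take t = 5. Then 5² = 25, and since 0 ≤ 25 < 43 this is already reduced: 5² ≡ 25 (mod 43).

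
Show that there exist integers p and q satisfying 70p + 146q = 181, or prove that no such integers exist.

No such integers exist.

Any value of 70p + 146q is a multiple of gcd(70, 146) = 2.
However 181 leaves remainder 1 on division by 2.
Hence no integers p, q satisfy the equation.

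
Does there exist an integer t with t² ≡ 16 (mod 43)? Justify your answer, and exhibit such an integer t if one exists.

t = 39 works: 39² = 1521, and 1521 − 16 = 1505 = 35·43.

t = 39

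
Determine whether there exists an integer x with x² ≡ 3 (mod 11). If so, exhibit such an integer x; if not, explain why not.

x = 6 works: 6² = 36, and 36 − 3 = 33 = 3·11.

x = 6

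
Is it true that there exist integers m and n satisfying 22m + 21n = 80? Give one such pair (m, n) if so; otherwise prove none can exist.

Since gcd(22, 21) = 1, every integer is an integer combination of 22 and 21.
Euclidean algorithm: 22 = 1·21 + 1, 21 = 21·1 + 0.
Working back up the chain: 1 = 22 − 1·21. So 22·1 + 21·(-1) = 1.
Scaling by 80 gives the particular solution (m, n) = (80, -80).
Subtracting 3·21 from m and adding 3·22 to n gives the tidier solution (17, -14).
Check: 22·17 + 21·(-14) = 374 − 294 = 80. ✓

m = 17, n = -14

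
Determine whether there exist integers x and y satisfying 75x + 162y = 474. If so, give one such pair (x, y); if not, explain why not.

x = 2, y = 2

Every value of 75x + 162y is a multiple of gcd(75, 162) = 3; since 3 ∣ 474, solutions exist.
Dividing through by 3 reduces the equation to 25x + 54y = 158.
Dividing repeatedly: 54 = 2·25 + 4, 25 = 6·4 + 1, 4 = 4·1 + 0.
Unwinding: 1 = 25 − 6·4 = 25 − 6·(54 − 2·25) = −6·54 + 13·25, i.e. 25·13 + 54·(-6) = 1.
Multiplying through by 158: x = 13·158 = 2054, y = (-6)·158 = -948 is a solution.
Subtracting 38·54 from x and adding 38·25 to y gives the tidier solution (2, 2).
Check: 75·2 + 162·2 = 150 + 324 = 474. ✓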